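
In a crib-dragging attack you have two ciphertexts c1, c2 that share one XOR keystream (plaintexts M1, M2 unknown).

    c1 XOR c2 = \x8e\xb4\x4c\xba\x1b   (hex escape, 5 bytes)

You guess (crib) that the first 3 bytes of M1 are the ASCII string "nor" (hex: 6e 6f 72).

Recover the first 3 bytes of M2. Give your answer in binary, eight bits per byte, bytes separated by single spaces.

11100000 11011011 00111110

Since c1 ⊕ c2 = M1 ⊕ M2, XORing with the guessed M1 bytes yields the corresponding M2 bytes: M2 = (c1 ⊕ c2) ⊕ M1.
8e XOR 6e = e0
b4 XOR 6f = db
4c XOR 72 = 3e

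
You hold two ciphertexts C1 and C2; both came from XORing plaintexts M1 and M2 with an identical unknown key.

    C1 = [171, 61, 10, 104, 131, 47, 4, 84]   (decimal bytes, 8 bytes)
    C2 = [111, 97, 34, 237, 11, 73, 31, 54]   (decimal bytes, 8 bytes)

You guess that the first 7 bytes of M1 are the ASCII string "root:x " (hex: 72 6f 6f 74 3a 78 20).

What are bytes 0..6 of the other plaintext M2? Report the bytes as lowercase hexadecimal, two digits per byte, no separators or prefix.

b63347f1b21e3b

First, C1 ⊕ C2 = (M1 ⊕ K) ⊕ (M2 ⊕ K) = M1 ⊕ M2, so the key drops out. Then M2 = (M1 ⊕ M2) ⊕ M1 over the first 7 bytes.
byte 0: (ab ^ 6f) ^ 72 = c4 ^ 72 = b6
byte 1: (3d ^ 61) ^ 6f = 5c ^ 6f = 33
byte 2: (0a ^ 22) ^ 6f = 28 ^ 6f = 47
byte 3: (68 ^ ed) ^ 74 = 85 ^ 74 = f1
byte 4: (83 ^ 0b) ^ 3a = 88 ^ 3a = b2
byte 5: (2f ^ 49) ^ 78 = 66 ^ 78 = 1e
byte 6: (04 ^ 1f) ^ 20 = 1b ^ 20 = 3b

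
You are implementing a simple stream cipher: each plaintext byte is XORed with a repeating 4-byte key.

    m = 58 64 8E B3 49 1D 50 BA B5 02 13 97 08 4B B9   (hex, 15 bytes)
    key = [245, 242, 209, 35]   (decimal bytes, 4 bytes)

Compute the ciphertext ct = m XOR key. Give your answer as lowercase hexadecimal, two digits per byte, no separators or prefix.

The 4-byte key repeats, so the effective keystream is f5 f2 d1 23 f5 f2 d1 23 f5 f2 d1 23 f5 f2 d1.
byte 0: 58 XOR f5 = ad
byte 1: 64 XOR f2 = 96
byte 2: 8e XOR d1 = 5f
byte 3: b3 XOR 23 = 90
byte 4: 49 XOR f5 = bc
byte 5: 1d XOR f2 = ef
byte 6: 50 XOR d1 = 81
byte 7: ba XOR 23 = 99
byte 8: b5 XOR f5 = 40
byte 9: 02 XOR f2 = f0
byte 10: 13 XOR d1 = c2
byte 11: 97 XOR 23 = b4
byte 12: 08 XOR f5 = fd
byte 13: 4b XOR f2 = b9
byte 14: b9 XOR d1 = 68

ad965f90bcef819940f0c2b4fdb968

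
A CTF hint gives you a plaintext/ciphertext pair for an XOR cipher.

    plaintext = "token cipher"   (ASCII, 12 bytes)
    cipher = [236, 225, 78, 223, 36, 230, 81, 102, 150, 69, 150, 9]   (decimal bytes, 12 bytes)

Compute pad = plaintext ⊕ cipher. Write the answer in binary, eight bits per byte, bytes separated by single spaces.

Since cipher = plaintext ⊕ pad, XORing both sides with plaintext gives pad = plaintext ⊕ cipher.
74 xor ec = 98
6f xor e1 = 8e
6b xor 4e = 25
65 xor df = ba
6e xor 24 = 4a
20 xor e6 = c6
63 xor 51 = 32
69 xor 66 = 0f
70 xor 96 = e6
68 xor 45 = 2d
65 xor 96 = f3
72 xor 09 = 7b

10011000 10001110 00100101 10111010 01001010 11000110 00110010 00001111 11100110 00101101 11110011 01111011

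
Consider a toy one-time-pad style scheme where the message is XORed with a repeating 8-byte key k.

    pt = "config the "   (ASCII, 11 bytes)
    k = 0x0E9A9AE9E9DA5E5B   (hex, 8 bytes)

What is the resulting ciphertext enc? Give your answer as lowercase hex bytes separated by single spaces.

The 8-byte key repeats, so the effective keystream is 0e 9a 9a e9 e9 da 5e 5b 0e 9a 9a.
byte 0: 63 xor 0e = 6d
byte 1: 6f xor 9a = f5
byte 2: 6e xor 9a = f4
byte 3: 66 xor e9 = 8f
byte 4: 69 xor e9 = 80
byte 5: 67 xor da = bd
byte 6: 20 xor 5e = 7e
byte 7: 74 xor 5b = 2f
byte 8: 68 xor 0e = 66
byte 9: 65 xor 9a = ff
byte 10: 20 xor 9a = ba

6d f5 f4 8f 80 bd 7e 2f 66 ff ba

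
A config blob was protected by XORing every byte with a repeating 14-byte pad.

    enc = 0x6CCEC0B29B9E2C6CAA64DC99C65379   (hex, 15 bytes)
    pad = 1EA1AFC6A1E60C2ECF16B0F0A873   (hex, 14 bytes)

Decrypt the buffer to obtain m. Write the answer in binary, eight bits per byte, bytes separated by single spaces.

The 14-byte key repeats, so the effective keystream is 1e a1 af c6 a1 e6 0c 2e cf 16 b0 f0 a8 73 1e.
byte 0: 6c XOR 1e = 72
byte 1: ce XOR a1 = 6f
byte 2: c0 XOR af = 6f
byte 3: b2 XOR c6 = 74
byte 4: 9b XOR a1 = 3a
byte 5: 9e XOR e6 = 78
byte 6: 2c XOR 0c = 20
byte 7: 6c XOR 2e = 42
byte 8: aa XOR cf = 65
byte 9: 64 XOR 16 = 72
byte 10: dc XOR b0 = 6c
byte 11: 99 XOR f0 = 69
byte 12: c6 XOR a8 = 6e
byte 13: 53 XOR 73 = 20
byte 14: 79 XOR 1e = 67

01110010 01101111 01101111 01110100 00111010 01111000 00100000 01000010 01100101 01110010 01101100 01101001 01101110 00100000 01100111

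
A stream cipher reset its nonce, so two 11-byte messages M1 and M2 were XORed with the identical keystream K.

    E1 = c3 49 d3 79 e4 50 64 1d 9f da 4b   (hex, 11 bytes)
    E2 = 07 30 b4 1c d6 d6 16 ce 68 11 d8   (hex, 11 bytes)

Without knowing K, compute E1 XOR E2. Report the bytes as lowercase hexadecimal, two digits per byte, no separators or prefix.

E1 ⊕ E2 = (M1 ⊕ K) ⊕ (M2 ⊕ K) = M1 ⊕ M2 — the shared key cancels under XOR.
byte 0: c3 ^ 07 = c4
byte 1: 49 ^ 30 = 79
byte 2: d3 ^ b4 = 67
byte 3: 79 ^ 1c = 65
byte 4: e4 ^ d6 = 32
byte 5: 50 ^ d6 = 86
byte 6: 64 ^ 16 = 72
byte 7: 1d ^ ce = d3
byte 8: 9f ^ 68 = f7
byte 9: da ^ 11 = cb
byte 10: 4b ^ d8 = 93

c4796765328672d3f7cb93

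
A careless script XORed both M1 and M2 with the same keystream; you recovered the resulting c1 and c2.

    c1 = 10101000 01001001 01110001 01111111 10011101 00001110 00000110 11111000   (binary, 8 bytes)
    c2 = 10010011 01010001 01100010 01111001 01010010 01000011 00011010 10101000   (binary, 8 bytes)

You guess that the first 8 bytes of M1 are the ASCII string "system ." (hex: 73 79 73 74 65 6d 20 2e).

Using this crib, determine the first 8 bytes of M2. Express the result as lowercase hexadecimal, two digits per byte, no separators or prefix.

48616072aa203c7e

First, c1 ⊕ c2 = (M1 ⊕ K) ⊕ (M2 ⊕ K) = M1 ⊕ M2, so the key drops out. Then M2 = (M1 ⊕ M2) ⊕ M1 over the first 8 bytes.
byte 0: (a8 ^ 93) ^ 73 = 3b ^ 73 = 48
byte 1: (49 ^ 51) ^ 79 = 18 ^ 79 = 61
byte 2: (71 ^ 62) ^ 73 = 13 ^ 73 = 60
byte 3: (7f ^ 79) ^ 74 = 06 ^ 74 = 72
byte 4: (9d ^ 52) ^ 65 = cf ^ 65 = aa
byte 5: (0e ^ 43) ^ 6d = 4d ^ 6d = 20
byte 6: (06 ^ 1a) ^ 20 = 1c ^ 20 = 3c
byte 7: (f8 ^ a8) ^ 2e = 50 ^ 2e = 7e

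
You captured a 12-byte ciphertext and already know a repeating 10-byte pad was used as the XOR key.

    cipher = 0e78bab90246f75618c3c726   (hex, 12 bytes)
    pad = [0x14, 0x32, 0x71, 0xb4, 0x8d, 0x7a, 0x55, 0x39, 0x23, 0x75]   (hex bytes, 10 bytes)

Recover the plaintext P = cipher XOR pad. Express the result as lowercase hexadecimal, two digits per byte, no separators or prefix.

The 10-byte key repeats, so the effective keystream is 14 32 71 b4 8d 7a 55 39 23 75 14 32.
byte 0: 0e xor 14 = 1a
byte 1: 78 xor 32 = 4a
byte 2: ba xor 71 = cb
byte 3: b9 xor b4 = 0d
byte 4: 02 xor 8d = 8f
byte 5: 46 xor 7a = 3c
byte 6: f7 xor 55 = a2
byte 7: 56 xor 39 = 6f
byte 8: 18 xor 23 = 3b
byte 9: c3 xor 75 = b6
byte 10: c7 xor 14 = d3
byte 11: 26 xor 32 = 14

1a4acb0d8f3ca26f3bb6d314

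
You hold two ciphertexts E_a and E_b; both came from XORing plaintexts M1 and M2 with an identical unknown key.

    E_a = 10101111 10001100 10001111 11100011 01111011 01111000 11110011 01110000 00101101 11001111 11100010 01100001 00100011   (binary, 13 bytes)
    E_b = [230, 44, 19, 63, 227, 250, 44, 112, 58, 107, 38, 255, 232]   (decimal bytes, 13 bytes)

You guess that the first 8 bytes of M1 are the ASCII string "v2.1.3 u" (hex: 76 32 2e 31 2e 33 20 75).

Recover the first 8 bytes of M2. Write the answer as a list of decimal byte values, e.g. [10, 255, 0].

First, E_a ⊕ E_b = (M1 ⊕ K) ⊕ (M2 ⊕ K) = M1 ⊕ M2, so the key drops out. Then M2 = (M1 ⊕ M2) ⊕ M1 over the first 8 bytes.
byte 0: (af XOR e6) XOR 76 = 49 XOR 76 = 3f
byte 1: (8c XOR 2c) XOR 32 = a0 XOR 32 = 92
byte 2: (8f XOR 13) XOR 2e = 9c XOR 2e = b2
byte 3: (e3 XOR 3f) XOR 31 = dc XOR 31 = ed
byte 4: (7b XOR e3) XOR 2e = 98 XOR 2e = b6
byte 5: (78 XOR fa) XOR 33 = 82 XOR 33 = b1
byte 6: (f3 XOR 2c) XOR 20 = df XOR 20 = ff
byte 7: (70 XOR 70) XOR 75 = 00 XOR 75 = 75

[63, 146, 178, 237, 182, 177, 255, 117]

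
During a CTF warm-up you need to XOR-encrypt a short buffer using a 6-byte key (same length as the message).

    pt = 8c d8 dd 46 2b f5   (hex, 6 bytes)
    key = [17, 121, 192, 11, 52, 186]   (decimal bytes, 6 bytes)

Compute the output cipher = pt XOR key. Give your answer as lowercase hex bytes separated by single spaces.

9d a1 1d 4d 1f 4f

8c xor 11 = 9d
d8 xor 79 = a1
dd xor c0 = 1d
46 xor 0b = 4d
2b xor 34 = 1f
f5 xor ba = 4f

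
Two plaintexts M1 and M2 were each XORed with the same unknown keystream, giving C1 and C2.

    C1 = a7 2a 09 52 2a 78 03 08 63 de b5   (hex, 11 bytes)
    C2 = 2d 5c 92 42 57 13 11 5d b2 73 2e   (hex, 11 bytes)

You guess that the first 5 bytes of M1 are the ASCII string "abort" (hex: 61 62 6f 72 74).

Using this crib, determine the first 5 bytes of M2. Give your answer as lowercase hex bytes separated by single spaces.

First, C1 ⊕ C2 = (M1 ⊕ K) ⊕ (M2 ⊕ K) = M1 ⊕ M2, so the key drops out. Then M2 = (M1 ⊕ M2) ⊕ M1 over the first 5 bytes.
byte 0: (a7 ^ 2d) ^ 61 = 8a ^ 61 = eb
byte 1: (2a ^ 5c) ^ 62 = 76 ^ 62 = 14
byte 2: (09 ^ 92) ^ 6f = 9b ^ 6f = f4
byte 3: (52 ^ 42) ^ 72 = 10 ^ 72 = 62
byte 4: (2a ^ 57) ^ 74 = 7d ^ 74 = 09

eb 14 f4 62 09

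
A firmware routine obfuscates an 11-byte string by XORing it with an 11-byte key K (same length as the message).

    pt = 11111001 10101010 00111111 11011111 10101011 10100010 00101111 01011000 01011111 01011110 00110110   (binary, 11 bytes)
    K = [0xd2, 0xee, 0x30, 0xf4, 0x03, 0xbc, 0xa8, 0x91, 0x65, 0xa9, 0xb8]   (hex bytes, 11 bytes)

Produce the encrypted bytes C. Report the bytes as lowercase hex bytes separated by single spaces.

2b 44 0f 2b a8 1e 87 c9 3a f7 8e

byte 0: 249 XOR 210 =  43
byte 1: 170 XOR 238 =  68
byte 2:  63 XOR  48 =  15
byte 3: 223 XOR 244 =  43
byte 4: 171 XOR   3 = 168
byte 5: 162 XOR 188 =  30
byte 6:  47 XOR 168 = 135
byte 7:  88 XOR 145 = 201
byte 8:  95 XOR 101 =  58
byte 9:  94 XOR 169 = 247
byte 10:  54 XOR 184 = 142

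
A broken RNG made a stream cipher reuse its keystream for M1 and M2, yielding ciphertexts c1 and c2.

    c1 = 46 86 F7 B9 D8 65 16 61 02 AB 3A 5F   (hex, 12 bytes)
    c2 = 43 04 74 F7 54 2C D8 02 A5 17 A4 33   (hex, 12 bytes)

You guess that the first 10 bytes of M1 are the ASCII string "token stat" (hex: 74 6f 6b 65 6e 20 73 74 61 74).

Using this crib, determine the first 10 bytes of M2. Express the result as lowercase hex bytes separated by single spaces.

First, c1 ⊕ c2 = (M1 ⊕ K) ⊕ (M2 ⊕ K) = M1 ⊕ M2, so the key drops out. Then M2 = (M1 ⊕ M2) ⊕ M1 over the first 10 bytes.
byte 0: (46 ^ 43) ^ 74 = 05 ^ 74 = 71
byte 1: (86 ^ 04) ^ 6f = 82 ^ 6f = ed
byte 2: (f7 ^ 74) ^ 6b = 83 ^ 6b = e8
byte 3: (b9 ^ f7) ^ 65 = 4e ^ 65 = 2b
byte 4: (d8 ^ 54) ^ 6e = 8c ^ 6e = e2
byte 5: (65 ^ 2c) ^ 20 = 49 ^ 20 = 69
byte 6: (16 ^ d8) ^ 73 = ce ^ 73 = bd
byte 7: (61 ^ 02) ^ 74 = 63 ^ 74 = 17
byte 8: (02 ^ a5) ^ 61 = a7 ^ 61 = c6
byte 9: (ab ^ 17) ^ 74 = bc ^ 74 = c8

71 ed e8 2b e2 69 bd 17 c6 c8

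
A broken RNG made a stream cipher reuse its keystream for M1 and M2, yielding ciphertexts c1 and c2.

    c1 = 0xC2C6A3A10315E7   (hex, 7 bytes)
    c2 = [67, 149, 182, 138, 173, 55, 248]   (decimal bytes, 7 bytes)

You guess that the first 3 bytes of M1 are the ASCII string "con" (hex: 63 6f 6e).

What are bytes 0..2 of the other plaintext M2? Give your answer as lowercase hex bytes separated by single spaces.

First, c1 ⊕ c2 = (M1 ⊕ K) ⊕ (M2 ⊕ K) = M1 ⊕ M2, so the key drops out. Then M2 = (M1 ⊕ M2) ⊕ M1 over the first 3 bytes.
byte 0: (c2 ⊕ 43) ⊕ 63 = 81 ⊕ 63 = e2
byte 1: (c6 ⊕ 95) ⊕ 6f = 53 ⊕ 6f = 3c
byte 2: (a3 ⊕ b6) ⊕ 6e = 15 ⊕ 6e = 7b

e2 3c 7b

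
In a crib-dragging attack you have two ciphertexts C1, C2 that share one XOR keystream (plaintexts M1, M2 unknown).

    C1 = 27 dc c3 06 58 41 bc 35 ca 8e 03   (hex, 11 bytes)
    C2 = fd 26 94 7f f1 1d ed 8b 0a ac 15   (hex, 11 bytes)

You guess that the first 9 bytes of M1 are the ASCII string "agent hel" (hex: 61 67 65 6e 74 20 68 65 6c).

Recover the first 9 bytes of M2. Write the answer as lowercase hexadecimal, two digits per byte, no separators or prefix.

bb9d3217dd7c39dbac

First, C1 ⊕ C2 = (M1 ⊕ K) ⊕ (M2 ⊕ K) = M1 ⊕ M2, so the key drops out. Then M2 = (M1 ⊕ M2) ⊕ M1 over the first 9 bytes.
byte 0: (27 ⊕ fd) ⊕ 61 = da ⊕ 61 = bb
byte 1: (dc ⊕ 26) ⊕ 67 = fa ⊕ 67 = 9d
byte 2: (c3 ⊕ 94) ⊕ 65 = 57 ⊕ 65 = 32
byte 3: (06 ⊕ 7f) ⊕ 6e = 79 ⊕ 6e = 17
byte 4: (58 ⊕ f1) ⊕ 74 = a9 ⊕ 74 = dd
byte 5: (41 ⊕ 1d) ⊕ 20 = 5c ⊕ 20 = 7c
byte 6: (bc ⊕ ed) ⊕ 68 = 51 ⊕ 68 = 39
byte 7: (35 ⊕ 8b) ⊕ 65 = be ⊕ 65 = db
byte 8: (ca ⊕ 0a) ⊕ 6c = c0 ⊕ 6c = ac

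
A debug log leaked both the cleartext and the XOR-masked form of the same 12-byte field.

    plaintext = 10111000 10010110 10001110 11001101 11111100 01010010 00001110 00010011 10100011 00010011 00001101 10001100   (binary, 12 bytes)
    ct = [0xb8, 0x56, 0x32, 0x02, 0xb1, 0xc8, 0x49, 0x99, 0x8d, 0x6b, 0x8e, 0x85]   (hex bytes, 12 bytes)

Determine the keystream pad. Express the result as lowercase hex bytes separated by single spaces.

00 c0 bc cf 4d 9a 47 8a 2e 78 83 09

Since ct = plaintext ⊕ pad, XORing both sides with plaintext gives pad = plaintext ⊕ ct.
184 xor 184 =   0
150 xor  86 = 192
142 xor  50 = 188
205 xor   2 = 207
252 xor 177 =  77
 82 xor 200 = 154
 14 xor  73 =  71
 19 xor 153 = 138
163 xor 141 =  46
 19 xor 107 = 120
 13 xor 142 = 131
140 xor 133 =   9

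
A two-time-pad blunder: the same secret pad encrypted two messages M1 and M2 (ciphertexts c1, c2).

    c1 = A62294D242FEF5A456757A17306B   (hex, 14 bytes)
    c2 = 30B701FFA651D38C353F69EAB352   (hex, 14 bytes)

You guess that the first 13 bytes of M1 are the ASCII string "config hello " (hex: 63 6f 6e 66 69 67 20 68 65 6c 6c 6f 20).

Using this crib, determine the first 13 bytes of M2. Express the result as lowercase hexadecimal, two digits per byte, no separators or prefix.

f5fafb4b8dc8064006267f92a3

First, c1 ⊕ c2 = (M1 ⊕ K) ⊕ (M2 ⊕ K) = M1 ⊕ M2, so the key drops out. Then M2 = (M1 ⊕ M2) ⊕ M1 over the first 13 bytes.
byte 0: (a6 xor 30) xor 63 = 96 xor 63 = f5
byte 1: (22 xor b7) xor 6f = 95 xor 6f = fa
byte 2: (94 xor 01) xor 6e = 95 xor 6e = fb
byte 3: (d2 xor ff) xor 66 = 2d xor 66 = 4b
byte 4: (42 xor a6) xor 69 = e4 xor 69 = 8d
byte 5: (fe xor 51) xor 67 = af xor 67 = c8
byte 6: (f5 xor d3) xor 20 = 26 xor 20 = 06
byte 7: (a4 xor 8c) xor 68 = 28 xor 68 = 40
byte 8: (56 xor 35) xor 65 = 63 xor 65 = 06
byte 9: (75 xor 3f) xor 6c = 4a xor 6c = 26
byte 10: (7a xor 69) xor 6c = 13 xor 6c = 7f
byte 11: (17 xor ea) xor 6f = fd xor 6f = 92
byte 12: (30 xor b3) xor 20 = 83 xor 20 = a3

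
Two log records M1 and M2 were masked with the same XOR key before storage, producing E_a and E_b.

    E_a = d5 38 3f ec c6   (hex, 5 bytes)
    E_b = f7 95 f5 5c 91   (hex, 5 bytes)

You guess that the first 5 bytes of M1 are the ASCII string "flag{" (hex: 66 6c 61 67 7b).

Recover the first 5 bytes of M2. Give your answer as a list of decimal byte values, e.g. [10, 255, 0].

First, E_a ⊕ E_b = (M1 ⊕ K) ⊕ (M2 ⊕ K) = M1 ⊕ M2, so the key drops out. Then M2 = (M1 ⊕ M2) ⊕ M1 over the first 5 bytes.
byte 0: (d5 ⊕ f7) ⊕ 66 = 22 ⊕ 66 = 44
byte 1: (38 ⊕ 95) ⊕ 6c = ad ⊕ 6c = c1
byte 2: (3f ⊕ f5) ⊕ 61 = ca ⊕ 61 = ab
byte 3: (ec ⊕ 5c) ⊕ 67 = b0 ⊕ 67 = d7
byte 4: (c6 ⊕ 91) ⊕ 7b = 57 ⊕ 7b = 2c

[68, 193, 171, 215, 44]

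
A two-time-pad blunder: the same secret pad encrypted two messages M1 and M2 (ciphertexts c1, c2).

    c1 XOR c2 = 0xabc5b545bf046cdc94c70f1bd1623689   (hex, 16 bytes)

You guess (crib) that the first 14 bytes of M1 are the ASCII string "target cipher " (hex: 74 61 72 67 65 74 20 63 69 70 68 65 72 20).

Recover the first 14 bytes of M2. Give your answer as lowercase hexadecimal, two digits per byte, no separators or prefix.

dfa4c722da704cbffdb7677ea342

Since c1 ⊕ c2 = M1 ⊕ M2, XORing with the guessed M1 bytes yields the corresponding M2 bytes: M2 = (c1 ⊕ c2) ⊕ M1.
byte 0: ab ^ 74 = df
byte 1: c5 ^ 61 = a4
byte 2: b5 ^ 72 = c7
byte 3: 45 ^ 67 = 22
byte 4: bf ^ 65 = da
byte 5: 04 ^ 74 = 70
byte 6: 6c ^ 20 = 4c
byte 7: dc ^ 63 = bf
byte 8: 94 ^ 69 = fd
byte 9: c7 ^ 70 = b7
byte 10: 0f ^ 68 = 67
byte 11: 1b ^ 65 = 7e
byte 12: d1 ^ 72 = a3
byte 13: 62 ^ 20 = 42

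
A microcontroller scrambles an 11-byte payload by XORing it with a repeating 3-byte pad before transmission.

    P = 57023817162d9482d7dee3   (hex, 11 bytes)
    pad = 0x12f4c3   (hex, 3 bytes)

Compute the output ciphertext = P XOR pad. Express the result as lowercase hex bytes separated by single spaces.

The 3-byte key repeats, so the effective keystream is 12 f4 c3 12 f4 c3 12 f4 c3 12 f4.
byte 0: 57 ^ 12 = 45
byte 1: 02 ^ f4 = f6
byte 2: 38 ^ c3 = fb
byte 3: 17 ^ 12 = 05
byte 4: 16 ^ f4 = e2
byte 5: 2d ^ c3 = ee
byte 6: 94 ^ 12 = 86
byte 7: 82 ^ f4 = 76
byte 8: d7 ^ c3 = 14
byte 9: de ^ 12 = cc
byte 10: e3 ^ f4 = 17

45 f6 fb 05 e2 ee 86 76 14 cc 17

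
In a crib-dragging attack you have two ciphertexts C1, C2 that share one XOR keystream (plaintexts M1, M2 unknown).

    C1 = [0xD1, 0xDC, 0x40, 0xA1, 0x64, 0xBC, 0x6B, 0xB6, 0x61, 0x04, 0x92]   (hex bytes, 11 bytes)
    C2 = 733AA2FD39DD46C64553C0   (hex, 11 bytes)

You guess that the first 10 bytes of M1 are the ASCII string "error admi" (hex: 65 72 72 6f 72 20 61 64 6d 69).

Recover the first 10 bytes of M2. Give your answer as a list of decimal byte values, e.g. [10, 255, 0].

First, C1 ⊕ C2 = (M1 ⊕ K) ⊕ (M2 ⊕ K) = M1 ⊕ M2, so the key drops out. Then M2 = (M1 ⊕ M2) ⊕ M1 over the first 10 bytes.
byte 0: (d1 ^ 73) ^ 65 = a2 ^ 65 = c7
byte 1: (dc ^ 3a) ^ 72 = e6 ^ 72 = 94
byte 2: (40 ^ a2) ^ 72 = e2 ^ 72 = 90
byte 3: (a1 ^ fd) ^ 6f = 5c ^ 6f = 33
byte 4: (64 ^ 39) ^ 72 = 5d ^ 72 = 2f
byte 5: (bc ^ dd) ^ 20 = 61 ^ 20 = 41
byte 6: (6b ^ 46) ^ 61 = 2d ^ 61 = 4c
byte 7: (b6 ^ c6) ^ 64 = 70 ^ 64 = 14
byte 8: (61 ^ 45) ^ 6d = 24 ^ 6d = 49
byte 9: (04 ^ 53) ^ 69 = 57 ^ 69 = 3e

[199, 148, 144, 51, 47, 65, 76, 20, 73, 62]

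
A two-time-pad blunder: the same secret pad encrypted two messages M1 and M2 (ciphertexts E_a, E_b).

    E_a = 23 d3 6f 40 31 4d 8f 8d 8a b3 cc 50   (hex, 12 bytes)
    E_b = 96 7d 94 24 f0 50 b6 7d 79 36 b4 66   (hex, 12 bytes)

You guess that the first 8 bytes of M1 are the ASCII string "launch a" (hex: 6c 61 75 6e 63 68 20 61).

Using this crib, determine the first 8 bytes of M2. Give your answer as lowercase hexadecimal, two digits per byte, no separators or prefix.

First, E_a ⊕ E_b = (M1 ⊕ K) ⊕ (M2 ⊕ K) = M1 ⊕ M2, so the key drops out. Then M2 = (M1 ⊕ M2) ⊕ M1 over the first 8 bytes.
byte 0: (23 XOR 96) XOR 6c = b5 XOR 6c = d9
byte 1: (d3 XOR 7d) XOR 61 = ae XOR 61 = cf
byte 2: (6f XOR 94) XOR 75 = fb XOR 75 = 8e
byte 3: (40 XOR 24) XOR 6e = 64 XOR 6e = 0a
byte 4: (31 XOR f0) XOR 63 = c1 XOR 63 = a2
byte 5: (4d XOR 50) XOR 68 = 1d XOR 68 = 75
byte 6: (8f XOR b6) XOR 20 = 39 XOR 20 = 19
byte 7: (8d XOR 7d) XOR 61 = f0 XOR 61 = 91

d9cf8e0aa2751991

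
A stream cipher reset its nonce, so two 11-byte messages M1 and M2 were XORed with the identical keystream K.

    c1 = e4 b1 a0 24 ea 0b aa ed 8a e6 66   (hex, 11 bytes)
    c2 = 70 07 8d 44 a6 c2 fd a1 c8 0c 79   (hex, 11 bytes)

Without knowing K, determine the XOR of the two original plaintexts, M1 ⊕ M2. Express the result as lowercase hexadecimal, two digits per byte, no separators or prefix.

94b62d604cc9574c42ea1f

c1 ⊕ c2 = (M1 ⊕ K) ⊕ (M2 ⊕ K) = M1 ⊕ M2 — the shared key cancels under XOR.
byte 0: e4 xor 70 = 94
byte 1: b1 xor 07 = b6
byte 2: a0 xor 8d = 2d
byte 3: 24 xor 44 = 60
byte 4: ea xor a6 = 4c
byte 5: 0b xor c2 = c9
byte 6: aa xor fd = 57
byte 7: ed xor a1 = 4c
byte 8: 8a xor c8 = 42
byte 9: e6 xor 0c = ea
byte 10: 66 xor 79 = 1f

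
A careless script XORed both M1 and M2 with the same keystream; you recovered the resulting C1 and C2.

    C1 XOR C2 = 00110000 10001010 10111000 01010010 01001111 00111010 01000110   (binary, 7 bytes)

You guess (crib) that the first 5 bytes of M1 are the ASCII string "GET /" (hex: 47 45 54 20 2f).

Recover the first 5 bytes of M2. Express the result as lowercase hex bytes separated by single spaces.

77 cf ec 72 60

Since C1 ⊕ C2 = M1 ⊕ M2, XORing with the guessed M1 bytes yields the corresponding M2 bytes: M2 = (C1 ⊕ C2) ⊕ M1.
30 ⊕ 47 = 77
8a ⊕ 45 = cf
b8 ⊕ 54 = ec
52 ⊕ 20 = 72
4f ⊕ 2f = 60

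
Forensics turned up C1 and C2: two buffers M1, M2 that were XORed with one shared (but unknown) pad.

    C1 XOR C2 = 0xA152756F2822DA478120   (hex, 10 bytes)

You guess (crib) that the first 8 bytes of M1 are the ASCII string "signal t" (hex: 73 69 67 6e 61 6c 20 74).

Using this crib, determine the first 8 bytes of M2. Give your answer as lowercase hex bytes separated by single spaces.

d2 3b 12 01 49 4e fa 33

Since C1 ⊕ C2 = M1 ⊕ M2, XORing with the guessed M1 bytes yields the corresponding M2 bytes: M2 = (C1 ⊕ C2) ⊕ M1.
a1 ^ 73 = d2
52 ^ 69 = 3b
75 ^ 67 = 12
6f ^ 6e = 01
28 ^ 61 = 49
22 ^ 6c = 4e
da ^ 20 = fa
47 ^ 74 = 33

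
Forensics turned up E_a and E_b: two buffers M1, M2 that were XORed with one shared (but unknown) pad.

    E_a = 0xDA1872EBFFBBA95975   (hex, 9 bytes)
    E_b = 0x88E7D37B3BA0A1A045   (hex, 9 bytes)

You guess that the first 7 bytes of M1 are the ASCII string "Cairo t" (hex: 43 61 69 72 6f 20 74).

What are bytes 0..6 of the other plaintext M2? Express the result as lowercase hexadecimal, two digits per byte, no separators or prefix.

119ec8e2ab3b7c

First, E_a ⊕ E_b = (M1 ⊕ K) ⊕ (M2 ⊕ K) = M1 ⊕ M2, so the key drops out. Then M2 = (M1 ⊕ M2) ⊕ M1 over the first 7 bytes.
byte 0: (da ⊕ 88) ⊕ 43 = 52 ⊕ 43 = 11
byte 1: (18 ⊕ e7) ⊕ 61 = ff ⊕ 61 = 9e
byte 2: (72 ⊕ d3) ⊕ 69 = a1 ⊕ 69 = c8
byte 3: (eb ⊕ 7b) ⊕ 72 = 90 ⊕ 72 = e2
byte 4: (ff ⊕ 3b) ⊕ 6f = c4 ⊕ 6f = ab
byte 5: (bb ⊕ a0) ⊕ 20 = 1b ⊕ 20 = 3b
byte 6: (a9 ⊕ a1) ⊕ 74 = 08 ⊕ 74 = 7c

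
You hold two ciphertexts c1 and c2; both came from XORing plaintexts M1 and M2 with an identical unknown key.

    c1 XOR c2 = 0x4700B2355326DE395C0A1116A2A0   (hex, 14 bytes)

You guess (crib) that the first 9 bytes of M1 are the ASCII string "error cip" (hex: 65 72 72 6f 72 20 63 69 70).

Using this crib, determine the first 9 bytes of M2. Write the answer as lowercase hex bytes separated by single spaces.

22 72 c0 5a 21 06 bd 50 2c

Since c1 ⊕ c2 = M1 ⊕ M2, XORing with the guessed M1 bytes yields the corresponding M2 bytes: M2 = (c1 ⊕ c2) ⊕ M1.
47 ⊕ 65 = 22
00 ⊕ 72 = 72
b2 ⊕ 72 = c0
35 ⊕ 6f = 5a
53 ⊕ 72 = 21
26 ⊕ 20 = 06
de ⊕ 63 = bd
39 ⊕ 69 = 50
5c ⊕ 70 = 2c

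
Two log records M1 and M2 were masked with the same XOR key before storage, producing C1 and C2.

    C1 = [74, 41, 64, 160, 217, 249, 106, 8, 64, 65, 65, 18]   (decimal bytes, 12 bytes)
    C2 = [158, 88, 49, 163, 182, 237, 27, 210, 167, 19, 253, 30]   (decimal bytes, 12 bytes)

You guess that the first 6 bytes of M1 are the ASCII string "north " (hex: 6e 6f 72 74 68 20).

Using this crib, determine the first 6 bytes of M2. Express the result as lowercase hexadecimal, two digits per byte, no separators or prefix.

First, C1 ⊕ C2 = (M1 ⊕ K) ⊕ (M2 ⊕ K) = M1 ⊕ M2, so the key drops out. Then M2 = (M1 ⊕ M2) ⊕ M1 over the first 6 bytes.
byte 0: (4a xor 9e) xor 6e = d4 xor 6e = ba
byte 1: (29 xor 58) xor 6f = 71 xor 6f = 1e
byte 2: (40 xor 31) xor 72 = 71 xor 72 = 03
byte 3: (a0 xor a3) xor 74 = 03 xor 74 = 77
byte 4: (d9 xor b6) xor 68 = 6f xor 68 = 07
byte 5: (f9 xor ed) xor 20 = 14 xor 20 = 34

ba1e03770734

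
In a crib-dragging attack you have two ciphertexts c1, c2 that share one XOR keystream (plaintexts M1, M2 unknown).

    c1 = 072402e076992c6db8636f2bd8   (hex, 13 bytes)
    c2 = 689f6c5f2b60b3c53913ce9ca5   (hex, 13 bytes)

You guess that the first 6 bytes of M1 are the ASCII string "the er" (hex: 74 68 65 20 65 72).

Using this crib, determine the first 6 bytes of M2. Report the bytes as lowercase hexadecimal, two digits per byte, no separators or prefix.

1bd30b9f388b

First, c1 ⊕ c2 = (M1 ⊕ K) ⊕ (M2 ⊕ K) = M1 ⊕ M2, so the key drops out. Then M2 = (M1 ⊕ M2) ⊕ M1 over the first 6 bytes.
byte 0: (07 xor 68) xor 74 = 6f xor 74 = 1b
byte 1: (24 xor 9f) xor 68 = bb xor 68 = d3
byte 2: (02 xor 6c) xor 65 = 6e xor 65 = 0b
byte 3: (e0 xor 5f) xor 20 = bf xor 20 = 9f
byte 4: (76 xor 2b) xor 65 = 5d xor 65 = 38
byte 5: (99 xor 60) xor 72 = f9 xor 72 = 8b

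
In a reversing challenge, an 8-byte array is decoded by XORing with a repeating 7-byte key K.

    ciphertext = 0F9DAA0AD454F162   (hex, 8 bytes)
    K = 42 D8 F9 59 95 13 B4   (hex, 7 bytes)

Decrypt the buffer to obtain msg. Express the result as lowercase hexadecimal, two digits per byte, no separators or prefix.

4d45535341474520

The 7-byte key repeats, so the effective keystream is 42 d8 f9 59 95 13 b4 42.
byte 0: 00001111 ⊕ 01000010 = 01001101
byte 1: 10011101 ⊕ 11011000 = 01000101
byte 2: 10101010 ⊕ 11111001 = 01010011
byte 3: 00001010 ⊕ 01011001 = 01010011
byte 4: 11010100 ⊕ 10010101 = 01000001
byte 5: 01010100 ⊕ 00010011 = 01000111
byte 6: 11110001 ⊕ 10110100 = 01000101
byte 7: 01100010 ⊕ 01000010 = 00100000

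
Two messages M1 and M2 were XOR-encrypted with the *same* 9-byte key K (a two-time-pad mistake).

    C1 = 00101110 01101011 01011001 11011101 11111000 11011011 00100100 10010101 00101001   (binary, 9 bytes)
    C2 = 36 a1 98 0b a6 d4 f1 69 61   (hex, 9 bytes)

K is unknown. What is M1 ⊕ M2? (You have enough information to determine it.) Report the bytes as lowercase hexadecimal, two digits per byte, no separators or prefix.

C1 ⊕ C2 = (M1 ⊕ K) ⊕ (M2 ⊕ K) = M1 ⊕ M2 — the shared key cancels under XOR.
00101110 xor 00110110 = 00011000
01101011 xor 10100001 = 11001010
01011001 xor 10011000 = 11000001
11011101 xor 00001011 = 11010110
11111000 xor 10100110 = 01011110
11011011 xor 11010100 = 00001111
00100100 xor 11110001 = 11010101
10010101 xor 01101001 = 11111100
00101001 xor 01100001 = 01001000

18cac1d65e0fd5fc48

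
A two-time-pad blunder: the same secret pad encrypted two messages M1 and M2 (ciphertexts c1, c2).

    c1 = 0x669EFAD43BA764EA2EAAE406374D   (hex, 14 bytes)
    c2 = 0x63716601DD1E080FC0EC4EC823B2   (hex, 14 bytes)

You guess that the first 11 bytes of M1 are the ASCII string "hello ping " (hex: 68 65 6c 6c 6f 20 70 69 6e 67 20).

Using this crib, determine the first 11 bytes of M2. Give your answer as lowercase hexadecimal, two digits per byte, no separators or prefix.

First, c1 ⊕ c2 = (M1 ⊕ K) ⊕ (M2 ⊕ K) = M1 ⊕ M2, so the key drops out. Then M2 = (M1 ⊕ M2) ⊕ M1 over the first 11 bytes.
byte 0: (66 ^ 63) ^ 68 = 05 ^ 68 = 6d
byte 1: (9e ^ 71) ^ 65 = ef ^ 65 = 8a
byte 2: (fa ^ 66) ^ 6c = 9c ^ 6c = f0
byte 3: (d4 ^ 01) ^ 6c = d5 ^ 6c = b9
byte 4: (3b ^ dd) ^ 6f = e6 ^ 6f = 89
byte 5: (a7 ^ 1e) ^ 20 = b9 ^ 20 = 99
byte 6: (64 ^ 08) ^ 70 = 6c ^ 70 = 1c
byte 7: (ea ^ 0f) ^ 69 = e5 ^ 69 = 8c
byte 8: (2e ^ c0) ^ 6e = ee ^ 6e = 80
byte 9: (aa ^ ec) ^ 67 = 46 ^ 67 = 21
byte 10: (e4 ^ 4e) ^ 20 = aa ^ 20 = 8a

6d8af0b989991c8c80218a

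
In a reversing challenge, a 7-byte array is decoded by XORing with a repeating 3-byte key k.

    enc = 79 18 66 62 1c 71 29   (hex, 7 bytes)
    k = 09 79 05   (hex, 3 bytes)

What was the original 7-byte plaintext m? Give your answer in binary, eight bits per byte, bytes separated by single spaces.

The 3-byte key repeats, so the effective keystream is 09 79 05 09 79 05 09.
byte 0: 79 xor 09 = 70
byte 1: 18 xor 79 = 61
byte 2: 66 xor 05 = 63
byte 3: 62 xor 09 = 6b
byte 4: 1c xor 79 = 65
byte 5: 71 xor 05 = 74
byte 6: 29 xor 09 = 20

01110000 01100001 01100011 01101011 01100101 01110100 00100000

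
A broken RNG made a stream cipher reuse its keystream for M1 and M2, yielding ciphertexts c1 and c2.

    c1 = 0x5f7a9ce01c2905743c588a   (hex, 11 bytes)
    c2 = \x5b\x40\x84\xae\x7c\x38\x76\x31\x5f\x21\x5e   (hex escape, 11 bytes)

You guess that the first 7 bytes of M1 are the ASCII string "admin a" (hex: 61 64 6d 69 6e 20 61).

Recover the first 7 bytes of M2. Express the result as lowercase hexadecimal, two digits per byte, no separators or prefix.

655e75270e3112

First, c1 ⊕ c2 = (M1 ⊕ K) ⊕ (M2 ⊕ K) = M1 ⊕ M2, so the key drops out. Then M2 = (M1 ⊕ M2) ⊕ M1 over the first 7 bytes.
byte 0: (5f ⊕ 5b) ⊕ 61 = 04 ⊕ 61 = 65
byte 1: (7a ⊕ 40) ⊕ 64 = 3a ⊕ 64 = 5e
byte 2: (9c ⊕ 84) ⊕ 6d = 18 ⊕ 6d = 75
byte 3: (e0 ⊕ ae) ⊕ 69 = 4e ⊕ 69 = 27
byte 4: (1c ⊕ 7c) ⊕ 6e = 60 ⊕ 6e = 0e
byte 5: (29 ⊕ 38) ⊕ 20 = 11 ⊕ 20 = 31
byte 6: (05 ⊕ 76) ⊕ 61 = 73 ⊕ 61 = 12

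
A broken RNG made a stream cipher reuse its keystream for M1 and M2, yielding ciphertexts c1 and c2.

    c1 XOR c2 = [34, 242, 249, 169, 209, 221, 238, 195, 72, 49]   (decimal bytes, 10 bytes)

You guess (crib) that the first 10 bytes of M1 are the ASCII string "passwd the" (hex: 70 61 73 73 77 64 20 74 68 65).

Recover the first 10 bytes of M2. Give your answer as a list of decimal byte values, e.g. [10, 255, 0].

[82, 147, 138, 218, 166, 185, 206, 183, 32, 84]

Since c1 ⊕ c2 = M1 ⊕ M2, XORing with the guessed M1 bytes yields the corresponding M2 bytes: M2 = (c1 ⊕ c2) ⊕ M1.
22 ^ 70 = 52
f2 ^ 61 = 93
f9 ^ 73 = 8a
a9 ^ 73 = da
d1 ^ 77 = a6
dd ^ 64 = b9
ee ^ 20 = ce
c3 ^ 74 = b7
48 ^ 68 = 20
31 ^ 65 = 54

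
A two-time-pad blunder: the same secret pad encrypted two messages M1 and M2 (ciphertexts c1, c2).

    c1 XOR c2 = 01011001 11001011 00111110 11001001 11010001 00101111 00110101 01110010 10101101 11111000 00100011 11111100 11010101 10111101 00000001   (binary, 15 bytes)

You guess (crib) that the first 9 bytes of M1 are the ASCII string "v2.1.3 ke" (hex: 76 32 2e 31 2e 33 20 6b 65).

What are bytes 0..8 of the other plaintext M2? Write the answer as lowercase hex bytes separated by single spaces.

2f f9 10 f8 ff 1c 15 19 c8

Since c1 ⊕ c2 = M1 ⊕ M2, XORing with the guessed M1 bytes yields the corresponding M2 bytes: M2 = (c1 ⊕ c2) ⊕ M1.
byte 0: 59 xor 76 = 2f
byte 1: cb xor 32 = f9
byte 2: 3e xor 2e = 10
byte 3: c9 xor 31 = f8
byte 4: d1 xor 2e = ff
byte 5: 2f xor 33 = 1c
byte 6: 35 xor 20 = 15
byte 7: 72 xor 6b = 19
byte 8: ad xor 65 = c8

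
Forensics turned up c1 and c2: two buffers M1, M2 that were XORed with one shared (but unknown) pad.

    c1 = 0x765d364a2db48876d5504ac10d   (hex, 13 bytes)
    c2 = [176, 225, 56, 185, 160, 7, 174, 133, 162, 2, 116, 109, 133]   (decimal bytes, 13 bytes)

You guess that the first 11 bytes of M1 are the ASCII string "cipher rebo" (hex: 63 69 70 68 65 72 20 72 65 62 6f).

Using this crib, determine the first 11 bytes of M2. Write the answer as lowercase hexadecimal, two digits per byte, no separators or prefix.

First, c1 ⊕ c2 = (M1 ⊕ K) ⊕ (M2 ⊕ K) = M1 ⊕ M2, so the key drops out. Then M2 = (M1 ⊕ M2) ⊕ M1 over the first 11 bytes.
byte 0: (76 xor b0) xor 63 = c6 xor 63 = a5
byte 1: (5d xor e1) xor 69 = bc xor 69 = d5
byte 2: (36 xor 38) xor 70 = 0e xor 70 = 7e
byte 3: (4a xor b9) xor 68 = f3 xor 68 = 9b
byte 4: (2d xor a0) xor 65 = 8d xor 65 = e8
byte 5: (b4 xor 07) xor 72 = b3 xor 72 = c1
byte 6: (88 xor ae) xor 20 = 26 xor 20 = 06
byte 7: (76 xor 85) xor 72 = f3 xor 72 = 81
byte 8: (d5 xor a2) xor 65 = 77 xor 65 = 12
byte 9: (50 xor 02) xor 62 = 52 xor 62 = 30
byte 10: (4a xor 74) xor 6f = 3e xor 6f = 51

a5d57e9be8c10681123051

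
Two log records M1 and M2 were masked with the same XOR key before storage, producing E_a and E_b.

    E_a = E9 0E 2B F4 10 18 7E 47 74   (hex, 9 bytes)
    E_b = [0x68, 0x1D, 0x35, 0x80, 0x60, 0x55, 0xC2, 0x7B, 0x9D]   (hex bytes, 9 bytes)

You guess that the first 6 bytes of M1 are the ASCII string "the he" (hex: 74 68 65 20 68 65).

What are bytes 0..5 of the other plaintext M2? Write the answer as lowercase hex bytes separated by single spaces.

f5 7b 7b 54 18 28

First, E_a ⊕ E_b = (M1 ⊕ K) ⊕ (M2 ⊕ K) = M1 ⊕ M2, so the key drops out. Then M2 = (M1 ⊕ M2) ⊕ M1 over the first 6 bytes.
byte 0: (e9 ^ 68) ^ 74 = 81 ^ 74 = f5
byte 1: (0e ^ 1d) ^ 68 = 13 ^ 68 = 7b
byte 2: (2b ^ 35) ^ 65 = 1e ^ 65 = 7b
byte 3: (f4 ^ 80) ^ 20 = 74 ^ 20 = 54
byte 4: (10 ^ 60) ^ 68 = 70 ^ 68 = 18
byte 5: (18 ^ 55) ^ 65 = 4d ^ 65 = 28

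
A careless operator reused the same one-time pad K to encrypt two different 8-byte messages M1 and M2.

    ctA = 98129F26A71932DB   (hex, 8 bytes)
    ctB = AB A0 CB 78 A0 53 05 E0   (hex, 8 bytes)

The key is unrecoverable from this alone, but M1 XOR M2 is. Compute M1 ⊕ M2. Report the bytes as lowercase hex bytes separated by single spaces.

ctA ⊕ ctB = (M1 ⊕ K) ⊕ (M2 ⊕ K) = M1 ⊕ M2 — the shared key cancels under XOR.
152 xor 171 =  51
 18 xor 160 = 178
159 xor 203 =  84
 38 xor 120 =  94
167 xor 160 =   7
 25 xor  83 =  74
 50 xor   5 =  55
219 xor 224 =  59

33 b2 54 5e 07 4a 37 3b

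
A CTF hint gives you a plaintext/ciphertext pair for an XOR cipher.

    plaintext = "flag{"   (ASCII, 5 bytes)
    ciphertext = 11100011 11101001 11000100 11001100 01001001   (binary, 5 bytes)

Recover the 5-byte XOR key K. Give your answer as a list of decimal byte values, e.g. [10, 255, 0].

Since ciphertext = plaintext ⊕ K, XORing both sides with plaintext gives K = plaintext ⊕ ciphertext.
102 ^ 227 = 133
108 ^ 233 = 133
 97 ^ 196 = 165
103 ^ 204 = 171
123 ^  73 =  50

[133, 133, 165, 171, 50]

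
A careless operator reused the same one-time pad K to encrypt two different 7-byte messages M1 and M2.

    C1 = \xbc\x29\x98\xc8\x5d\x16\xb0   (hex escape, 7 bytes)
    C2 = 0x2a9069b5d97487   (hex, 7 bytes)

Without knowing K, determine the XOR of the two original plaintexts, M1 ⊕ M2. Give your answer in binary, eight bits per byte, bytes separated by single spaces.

C1 ⊕ C2 = (M1 ⊕ K) ⊕ (M2 ⊕ K) = M1 ⊕ M2 — the shared key cancels under XOR.
byte 0: bc ^ 2a = 96
byte 1: 29 ^ 90 = b9
byte 2: 98 ^ 69 = f1
byte 3: c8 ^ b5 = 7d
byte 4: 5d ^ d9 = 84
byte 5: 16 ^ 74 = 62
byte 6: b0 ^ 87 = 37

10010110 10111001 11110001 01111101 10000100 01100010 00110111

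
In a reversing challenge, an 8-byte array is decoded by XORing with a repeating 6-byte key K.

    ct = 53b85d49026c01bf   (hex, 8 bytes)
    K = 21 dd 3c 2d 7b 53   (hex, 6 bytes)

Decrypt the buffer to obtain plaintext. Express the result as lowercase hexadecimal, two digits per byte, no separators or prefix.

72656164793f2062

The 6-byte key repeats, so the effective keystream is 21 dd 3c 2d 7b 53 21 dd.
byte 0: 53 ⊕ 21 = 72
byte 1: b8 ⊕ dd = 65
byte 2: 5d ⊕ 3c = 61
byte 3: 49 ⊕ 2d = 64
byte 4: 02 ⊕ 7b = 79
byte 5: 6c ⊕ 53 = 3f
byte 6: 01 ⊕ 21 = 20
byte 7: bf ⊕ dd = 62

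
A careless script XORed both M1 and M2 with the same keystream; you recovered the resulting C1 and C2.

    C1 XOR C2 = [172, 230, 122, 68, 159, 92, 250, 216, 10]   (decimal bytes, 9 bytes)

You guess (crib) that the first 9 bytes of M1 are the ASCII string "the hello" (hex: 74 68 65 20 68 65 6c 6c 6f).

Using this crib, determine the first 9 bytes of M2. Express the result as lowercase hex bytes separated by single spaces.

d8 8e 1f 64 f7 39 96 b4 65

Since C1 ⊕ C2 = M1 ⊕ M2, XORing with the guessed M1 bytes yields the corresponding M2 bytes: M2 = (C1 ⊕ C2) ⊕ M1.
byte 0: ac XOR 74 = d8
byte 1: e6 XOR 68 = 8e
byte 2: 7a XOR 65 = 1f
byte 3: 44 XOR 20 = 64
byte 4: 9f XOR 68 = f7
byte 5: 5c XOR 65 = 39
byte 6: fa XOR 6c = 96
byte 7: d8 XOR 6c = b4
byte 8: 0a XOR 6f = 65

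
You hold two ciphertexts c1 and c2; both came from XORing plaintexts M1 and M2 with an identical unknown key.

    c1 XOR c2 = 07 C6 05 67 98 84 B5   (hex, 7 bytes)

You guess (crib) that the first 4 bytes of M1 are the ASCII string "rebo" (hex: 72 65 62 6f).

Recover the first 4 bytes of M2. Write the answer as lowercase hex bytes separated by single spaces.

75 a3 67 08

Since c1 ⊕ c2 = M1 ⊕ M2, XORing with the guessed M1 bytes yields the corresponding M2 bytes: M2 = (c1 ⊕ c2) ⊕ M1.
byte 0: 00000111 ⊕ 01110010 = 01110101
byte 1: 11000110 ⊕ 01100101 = 10100011
byte 2: 00000101 ⊕ 01100010 = 01100111
byte 3: 01100111 ⊕ 01101111 = 00001000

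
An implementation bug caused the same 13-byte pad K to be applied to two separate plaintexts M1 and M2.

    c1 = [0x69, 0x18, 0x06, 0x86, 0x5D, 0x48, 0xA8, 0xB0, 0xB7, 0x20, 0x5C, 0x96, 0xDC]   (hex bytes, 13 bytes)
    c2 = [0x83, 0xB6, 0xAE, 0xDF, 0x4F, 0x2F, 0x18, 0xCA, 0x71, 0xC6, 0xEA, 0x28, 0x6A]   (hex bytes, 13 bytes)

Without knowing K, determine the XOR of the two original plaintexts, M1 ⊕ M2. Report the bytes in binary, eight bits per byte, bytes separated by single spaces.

c1 ⊕ c2 = (M1 ⊕ K) ⊕ (M2 ⊕ K) = M1 ⊕ M2 — the shared key cancels under XOR.
byte 0: 69 XOR 83 = ea
byte 1: 18 XOR b6 = ae
byte 2: 06 XOR ae = a8
byte 3: 86 XOR df = 59
byte 4: 5d XOR 4f = 12
byte 5: 48 XOR 2f = 67
byte 6: a8 XOR 18 = b0
byte 7: b0 XOR ca = 7a
byte 8: b7 XOR 71 = c6
byte 9: 20 XOR c6 = e6
byte 10: 5c XOR ea = b6
byte 11: 96 XOR 28 = be
byte 12: dc XOR 6a = b6

11101010 10101110 10101000 01011001 00010010 01100111 10110000 01111010 11000110 11100110 10110110 10111110 10110110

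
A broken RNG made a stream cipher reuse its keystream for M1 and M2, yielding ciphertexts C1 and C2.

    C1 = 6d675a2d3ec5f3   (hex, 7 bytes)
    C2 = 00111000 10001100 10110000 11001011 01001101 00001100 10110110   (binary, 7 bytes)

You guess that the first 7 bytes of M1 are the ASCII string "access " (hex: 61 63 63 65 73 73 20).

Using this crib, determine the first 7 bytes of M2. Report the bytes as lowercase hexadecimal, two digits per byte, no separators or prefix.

3488898300ba65

First, C1 ⊕ C2 = (M1 ⊕ K) ⊕ (M2 ⊕ K) = M1 ⊕ M2, so the key drops out. Then M2 = (M1 ⊕ M2) ⊕ M1 over the first 7 bytes.
byte 0: (6d xor 38) xor 61 = 55 xor 61 = 34
byte 1: (67 xor 8c) xor 63 = eb xor 63 = 88
byte 2: (5a xor b0) xor 63 = ea xor 63 = 89
byte 3: (2d xor cb) xor 65 = e6 xor 65 = 83
byte 4: (3e xor 4d) xor 73 = 73 xor 73 = 00
byte 5: (c5 xor 0c) xor 73 = c9 xor 73 = ba
byte 6: (f3 xor b6) xor 20 = 45 xor 20 = 65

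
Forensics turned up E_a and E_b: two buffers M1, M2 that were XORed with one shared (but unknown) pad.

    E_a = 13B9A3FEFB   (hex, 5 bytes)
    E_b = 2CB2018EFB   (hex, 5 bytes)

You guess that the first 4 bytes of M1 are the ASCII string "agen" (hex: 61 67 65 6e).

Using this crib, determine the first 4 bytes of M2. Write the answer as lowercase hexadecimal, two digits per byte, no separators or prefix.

5e6cc71e

First, E_a ⊕ E_b = (M1 ⊕ K) ⊕ (M2 ⊕ K) = M1 ⊕ M2, so the key drops out. Then M2 = (M1 ⊕ M2) ⊕ M1 over the first 4 bytes.
byte 0: (13 xor 2c) xor 61 = 3f xor 61 = 5e
byte 1: (b9 xor b2) xor 67 = 0b xor 67 = 6c
byte 2: (a3 xor 01) xor 65 = a2 xor 65 = c7
byte 3: (fe xor 8e) xor 6e = 70 xor 6e = 1e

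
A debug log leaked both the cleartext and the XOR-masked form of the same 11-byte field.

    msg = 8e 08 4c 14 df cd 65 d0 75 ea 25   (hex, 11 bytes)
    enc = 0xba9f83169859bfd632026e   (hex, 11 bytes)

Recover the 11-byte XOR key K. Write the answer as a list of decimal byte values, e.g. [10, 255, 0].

Since enc = msg ⊕ K, XORing both sides with msg gives K = msg ⊕ enc.
10001110 ^ 10111010 = 00110100
00001000 ^ 10011111 = 10010111
01001100 ^ 10000011 = 11001111
00010100 ^ 00010110 = 00000010
11011111 ^ 10011000 = 01000111
11001101 ^ 01011001 = 10010100
01100101 ^ 10111111 = 11011010
11010000 ^ 11010110 = 00000110
01110101 ^ 00110010 = 01000111
11101010 ^ 00000010 = 11101000
00100101 ^ 01101110 = 01001011

[52, 151, 207, 2, 71, 148, 218, 6, 71, 232, 75]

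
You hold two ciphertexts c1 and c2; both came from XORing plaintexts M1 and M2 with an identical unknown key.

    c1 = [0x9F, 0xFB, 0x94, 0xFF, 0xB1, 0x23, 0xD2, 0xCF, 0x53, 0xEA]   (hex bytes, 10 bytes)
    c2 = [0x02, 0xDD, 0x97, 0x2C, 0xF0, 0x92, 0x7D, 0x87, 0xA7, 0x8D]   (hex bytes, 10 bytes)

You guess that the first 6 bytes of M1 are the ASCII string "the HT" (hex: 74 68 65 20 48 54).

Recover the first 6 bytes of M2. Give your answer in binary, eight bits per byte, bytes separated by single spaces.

11101001 01001110 01100110 11110011 00001001 11100101

First, c1 ⊕ c2 = (M1 ⊕ K) ⊕ (M2 ⊕ K) = M1 ⊕ M2, so the key drops out. Then M2 = (M1 ⊕ M2) ⊕ M1 over the first 6 bytes.
byte 0: (9f ^ 02) ^ 74 = 9d ^ 74 = e9
byte 1: (fb ^ dd) ^ 68 = 26 ^ 68 = 4e
byte 2: (94 ^ 97) ^ 65 = 03 ^ 65 = 66
byte 3: (ff ^ 2c) ^ 20 = d3 ^ 20 = f3
byte 4: (b1 ^ f0) ^ 48 = 41 ^ 48 = 09
byte 5: (23 ^ 92) ^ 54 = b1 ^ 54 = e5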